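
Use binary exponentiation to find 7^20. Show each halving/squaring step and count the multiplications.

Computing 7^20 by squaring (build up from 7^1; each line after the first costs one multiplication):

7^1 = 7
7^2 = (7^1)^2 = 7^2 = 49
7^4 = (7^2)^2 = 49^2 = 2401
7^5 = 7 * 7^4 = 7 * 2401 = 16807
7^10 = (7^5)^2 = 16807^2 = 282475249
7^20 = (7^10)^2 = 282475249^2 = 79792266297612001

Result: 79792266297612001
Multiplications needed: 5 (5 lines after 7^1)

7^20 = 79792266297612001. Using exponentiation by squaring, this requires 5 multiplications. The key idea: if the exponent is even, square the half-power; if odd, multiply by the base once.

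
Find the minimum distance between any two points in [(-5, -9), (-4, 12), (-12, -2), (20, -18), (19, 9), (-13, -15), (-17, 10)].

Computing all pairwise distances among 7 points:

d((-5, -9), (-4, 12)) = 21.0238
d((-5, -9), (-12, -2)) = 9.8995 <-- minimum
d((-5, -9), (20, -18)) = 26.5707
d((-5, -9), (19, 9)) = 30.0
d((-5, -9), (-13, -15)) = 10.0
d((-5, -9), (-17, 10)) = 22.4722
d((-4, 12), (-12, -2)) = 16.1245
d((-4, 12), (20, -18)) = 38.4187
d((-4, 12), (19, 9)) = 23.1948
d((-4, 12), (-13, -15)) = 28.4605
d((-4, 12), (-17, 10)) = 13.1529
d((-12, -2), (20, -18)) = 35.7771
d((-12, -2), (19, 9)) = 32.8938
d((-12, -2), (-13, -15)) = 13.0384
d((-12, -2), (-17, 10)) = 13.0
d((20, -18), (19, 9)) = 27.0185
d((20, -18), (-13, -15)) = 33.1361
d((20, -18), (-17, 10)) = 46.4004
d((19, 9), (-13, -15)) = 40.0
d((19, 9), (-17, 10)) = 36.0139
d((-13, -15), (-17, 10)) = 25.318

Closest pair: (-5, -9) and (-12, -2) with distance 9.8995

The closest pair is (-5, -9) and (-12, -2) with Euclidean distance 9.8995. For 7 points, brute-force pairwise comparison is shown above. For large n, the divide-and-conquer algorithm (sort by x, recurse on halves, check the dividing strip) achieves O(n log n).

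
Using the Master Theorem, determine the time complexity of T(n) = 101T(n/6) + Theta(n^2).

Master Theorem for T(n) = 101T(n/6) + O(n^2):

a = 101, b = 6, c = 2
log_b(a) = log_6(101) = 2.5757

Case 1: c = 2 < log_6(101) = 2.5757
T(n) = O(n^(log_6 101))

For T(n) = 101T(n/6) + O(n^2): log_6(101) = 2.5757. This is Case 1 of the Master Theorem (c < log_b(a), work dominated by leaves), giving O(n^(log_6 101)).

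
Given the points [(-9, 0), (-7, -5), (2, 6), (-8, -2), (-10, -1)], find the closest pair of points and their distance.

Computing all pairwise distances among 5 points:

d((-9, 0), (-7, -5)) = 5.3852
d((-9, 0), (2, 6)) = 12.53
d((-9, 0), (-8, -2)) = 2.2361
d((-9, 0), (-10, -1)) = 1.4142 <-- minimum
d((-7, -5), (2, 6)) = 14.2127
d((-7, -5), (-8, -2)) = 3.1623
d((-7, -5), (-10, -1)) = 5.0
d((2, 6), (-8, -2)) = 12.8062
d((2, 6), (-10, -1)) = 13.8924
d((-8, -2), (-10, -1)) = 2.2361

Closest pair: (-9, 0) and (-10, -1) with distance 1.4142

The closest pair is (-9, 0) and (-10, -1) with Euclidean distance 1.4142. For 5 points, brute-force pairwise comparison is shown above. For large n, the divide-and-conquer algorithm (sort by x, recurse on halves, check the dividing strip) achieves O(n log n).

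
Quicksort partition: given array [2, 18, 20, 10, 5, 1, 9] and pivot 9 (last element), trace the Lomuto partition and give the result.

Lomuto partition with pivot = 9:

Initial array: [2, 18, 20, 10, 5, 1, 9]

arr[0]=2 <= 9: swap with position 0, array becomes [2, 18, 20, 10, 5, 1, 9]
arr[1]=18 > 9: no swap
arr[2]=20 > 9: no swap
arr[3]=10 > 9: no swap
arr[4]=5 <= 9: swap with position 1, array becomes [2, 5, 20, 10, 18, 1, 9]
arr[5]=1 <= 9: swap with position 2, array becomes [2, 5, 1, 10, 18, 20, 9]

Place pivot at position 3: [2, 5, 1, 9, 18, 20, 10]
Pivot position: 3

After partitioning with pivot 9, the array becomes [2, 5, 1, 9, 18, 20, 10]. The pivot is placed at index 3. All elements to the left of the pivot are <= 9, and all elements to the right are > 9.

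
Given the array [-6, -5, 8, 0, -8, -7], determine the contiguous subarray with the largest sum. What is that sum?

Using Kadane's algorithm on [-6, -5, 8, 0, -8, -7]:

Scanning through the array:
Position 1 (value -5): max_ending_here = -5, max_so_far = -5
Position 2 (value 8): max_ending_here = 8, max_so_far = 8
Position 3 (value 0): max_ending_here = 8, max_so_far = 8
Position 4 (value -8): max_ending_here = 0, max_so_far = 8
Position 5 (value -7): max_ending_here = -7, max_so_far = 8

Maximum subarray: [8]
Maximum sum: 8

The maximum subarray is [8] with sum 8. This subarray runs from index 2 to index 2.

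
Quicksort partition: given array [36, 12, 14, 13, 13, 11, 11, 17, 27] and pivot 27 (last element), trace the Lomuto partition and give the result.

Lomuto partition with pivot = 27:

Initial array: [36, 12, 14, 13, 13, 11, 11, 17, 27]

arr[0]=36 > 27: no swap
arr[1]=12 <= 27: swap with position 0, array becomes [12, 36, 14, 13, 13, 11, 11, 17, 27]
arr[2]=14 <= 27: swap with position 1, array becomes [12, 14, 36, 13, 13, 11, 11, 17, 27]
arr[3]=13 <= 27: swap with position 2, array becomes [12, 14, 13, 36, 13, 11, 11, 17, 27]
arr[4]=13 <= 27: swap with position 3, array becomes [12, 14, 13, 13, 36, 11, 11, 17, 27]
arr[5]=11 <= 27: swap with position 4, array becomes [12, 14, 13, 13, 11, 36, 11, 17, 27]
arr[6]=11 <= 27: swap with position 5, array becomes [12, 14, 13, 13, 11, 11, 36, 17, 27]
arr[7]=17 <= 27: swap with position 6, array becomes [12, 14, 13, 13, 11, 11, 17, 36, 27]

Place pivot at position 7: [12, 14, 13, 13, 11, 11, 17, 27, 36]
Pivot position: 7

After partitioning with pivot 27, the array becomes [12, 14, 13, 13, 11, 11, 17, 27, 36]. The pivot is placed at index 7. All elements to the left of the pivot are <= 27, and all elements to the right are > 27.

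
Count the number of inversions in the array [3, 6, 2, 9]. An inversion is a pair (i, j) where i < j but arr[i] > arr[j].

Finding inversions in [3, 6, 2, 9]:

(0, 2): arr[0]=3 > arr[2]=2
(1, 2): arr[1]=6 > arr[2]=2

Total inversions: 2

The array has 2 inversion(s): (0,2), (1,2). Each pair (i,j) satisfies i < j and arr[i] > arr[j].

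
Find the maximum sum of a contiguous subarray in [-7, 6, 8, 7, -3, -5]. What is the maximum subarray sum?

Using Kadane's algorithm on [-7, 6, 8, 7, -3, -5]:

Scanning through the array:
Position 1 (value 6): max_ending_here = 6, max_so_far = 6
Position 2 (value 8): max_ending_here = 14, max_so_far = 14
Position 3 (value 7): max_ending_here = 21, max_so_far = 21
Position 4 (value -3): max_ending_here = 18, max_so_far = 21
Position 5 (value -5): max_ending_here = 13, max_so_far = 21

Maximum subarray: [6, 8, 7]
Maximum sum: 21

The maximum subarray is [6, 8, 7] with sum 21. This subarray runs from index 1 to index 3.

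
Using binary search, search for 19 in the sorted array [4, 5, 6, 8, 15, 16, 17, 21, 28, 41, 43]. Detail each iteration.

Binary search for 19 in [4, 5, 6, 8, 15, 16, 17, 21, 28, 41, 43]:

lo=0, hi=10, mid=5, arr[mid]=16 -> 16 < 19, search right half
lo=6, hi=10, mid=8, arr[mid]=28 -> 28 > 19, search left half
lo=6, hi=7, mid=6, arr[mid]=17 -> 17 < 19, search right half
lo=7, hi=7, mid=7, arr[mid]=21 -> 21 > 19, search left half
lo=7 > hi=6, target 19 not found

Binary search determines that 19 is not in the array after 4 comparisons. The search space was exhausted without finding the target.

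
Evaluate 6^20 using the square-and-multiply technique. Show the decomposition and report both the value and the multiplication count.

Computing 6^20 by squaring (build up from 6^1; each line after the first costs one multiplication):

6^1 = 6
6^2 = (6^1)^2 = 6^2 = 36
6^4 = (6^2)^2 = 36^2 = 1296
6^5 = 6 * 6^4 = 6 * 1296 = 7776
6^10 = (6^5)^2 = 7776^2 = 60466176
6^20 = (6^10)^2 = 60466176^2 = 3656158440062976

Result: 3656158440062976
Multiplications needed: 5 (5 lines after 6^1)

6^20 = 3656158440062976. Using exponentiation by squaring, this requires 5 multiplications. The key idea: if the exponent is even, square the half-power; if odd, multiply by the base once.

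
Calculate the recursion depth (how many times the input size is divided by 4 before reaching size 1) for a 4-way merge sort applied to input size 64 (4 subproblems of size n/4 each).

For divide and conquer with division factor 4:

Problem sizes at each level:
Level 0: 64
Level 1: 16
Level 2: 4
Level 3: 1

The root is level 0 and the size-1 base case is level 3 (the tree spans levels 0 through 3, i.e. 4 levels counting the root), so the depth is the number of divisions: log_4(64) = 3

The recursion tree depth is log_4(64) = 3. At each level, the problem size is divided by 4, so it takes 3 divisions to reduce to a base case of size 1. The algorithm makes 4 recursive calls at each level.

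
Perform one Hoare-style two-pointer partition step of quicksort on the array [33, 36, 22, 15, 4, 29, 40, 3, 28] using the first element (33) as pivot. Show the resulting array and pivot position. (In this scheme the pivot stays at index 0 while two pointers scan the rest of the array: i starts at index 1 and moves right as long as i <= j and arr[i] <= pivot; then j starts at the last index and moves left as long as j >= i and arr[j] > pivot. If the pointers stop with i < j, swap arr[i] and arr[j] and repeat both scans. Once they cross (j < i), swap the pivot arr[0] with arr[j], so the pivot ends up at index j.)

Hoare-style two-pointer partition with pivot = 33:

Initial array: [33, 36, 22, 15, 4, 29, 40, 3, 28]

Pointers start at i = 1, j = 8.
i stops at index 1 (arr[1]=36 > 33), j stops at index 8 (arr[8]=28 <= 33): swap arr[1] and arr[8], array becomes [33, 28, 22, 15, 4, 29, 40, 3, 36]
i stops at index 6 (arr[6]=40 > 33), j stops at index 7 (arr[7]=3 <= 33): swap arr[6] and arr[7], array becomes [33, 28, 22, 15, 4, 29, 3, 40, 36]
i ends at 7, j ends at 6: the pointers have crossed (j < i), so scanning stops.

Swap pivot arr[0] with arr[6] to place pivot at position 6: [3, 28, 22, 15, 4, 29, 33, 40, 36]
Pivot position: 6

After partitioning with pivot 33, the array becomes [3, 28, 22, 15, 4, 29, 33, 40, 36]. The pivot is placed at index 6. All elements to the left of the pivot are <= 33, and all elements to the right are > 33.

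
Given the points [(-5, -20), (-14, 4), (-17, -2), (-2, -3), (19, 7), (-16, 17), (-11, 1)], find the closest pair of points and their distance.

Computing all pairwise distances among 7 points:

d((-5, -20), (-14, 4)) = 25.632
d((-5, -20), (-17, -2)) = 21.6333
d((-5, -20), (-2, -3)) = 17.2627
d((-5, -20), (19, 7)) = 36.1248
d((-5, -20), (-16, 17)) = 38.6005
d((-5, -20), (-11, 1)) = 21.8403
d((-14, 4), (-17, -2)) = 6.7082
d((-14, 4), (-2, -3)) = 13.8924
d((-14, 4), (19, 7)) = 33.1361
d((-14, 4), (-16, 17)) = 13.1529
d((-14, 4), (-11, 1)) = 4.2426 <-- minimum
d((-17, -2), (-2, -3)) = 15.0333
d((-17, -2), (19, 7)) = 37.108
d((-17, -2), (-16, 17)) = 19.0263
d((-17, -2), (-11, 1)) = 6.7082
d((-2, -3), (19, 7)) = 23.2594
d((-2, -3), (-16, 17)) = 24.4131
d((-2, -3), (-11, 1)) = 9.8489
d((19, 7), (-16, 17)) = 36.4005
d((19, 7), (-11, 1)) = 30.5941
d((-16, 17), (-11, 1)) = 16.7631

Closest pair: (-14, 4) and (-11, 1) with distance 4.2426

The closest pair is (-14, 4) and (-11, 1) with Euclidean distance 4.2426. For 7 points, brute-force pairwise comparison is shown above. For large n, the divide-and-conquer algorithm (sort by x, recurse on halves, check the dividing strip) achieves O(n log n).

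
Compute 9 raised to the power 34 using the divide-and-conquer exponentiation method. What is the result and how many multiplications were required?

Computing 9^34 by squaring (build up from 9^1; each line after the first costs one multiplication):

9^1 = 9
9^2 = (9^1)^2 = 9^2 = 81
9^4 = (9^2)^2 = 81^2 = 6561
9^8 = (9^4)^2 = 6561^2 = 43046721
9^16 = (9^8)^2 = 43046721^2 = 1853020188851841
9^17 = 9 * 9^16 = 9 * 1853020188851841 = 16677181699666569
9^34 = (9^17)^2 = 16677181699666569^2 = 278128389443693511257285776231761

Result: 278128389443693511257285776231761
Multiplications needed: 6 (6 lines after 9^1)

9^34 = 278128389443693511257285776231761. Using exponentiation by squaring, this requires 6 multiplications. The key idea: if the exponent is even, square the half-power; if odd, multiply by the base once.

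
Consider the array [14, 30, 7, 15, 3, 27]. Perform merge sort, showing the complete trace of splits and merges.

Merge sort trace:

Split: [14, 30, 7, 15, 3, 27] -> [14, 30, 7] and [15, 3, 27]
  Split: [14, 30, 7] -> [14] and [30, 7]
    Split: [30, 7] -> [30] and [7]
    Merge: [30] + [7] -> [7, 30]
  Merge: [14] + [7, 30] -> [7, 14, 30]
  Split: [15, 3, 27] -> [15] and [3, 27]
    Split: [3, 27] -> [3] and [27]
    Merge: [3] + [27] -> [3, 27]
  Merge: [15] + [3, 27] -> [3, 15, 27]
Merge: [7, 14, 30] + [3, 15, 27] -> [3, 7, 14, 15, 27, 30]

Final sorted array: [3, 7, 14, 15, 27, 30]

The merge sort proceeds by recursively splitting the array and merging sorted halves.
After all merges, the sorted array is [3, 7, 14, 15, 27, 30].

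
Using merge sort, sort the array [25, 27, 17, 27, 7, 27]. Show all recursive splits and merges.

Merge sort trace:

Split: [25, 27, 17, 27, 7, 27] -> [25, 27, 17] and [27, 7, 27]
  Split: [25, 27, 17] -> [25] and [27, 17]
    Split: [27, 17] -> [27] and [17]
    Merge: [27] + [17] -> [17, 27]
  Merge: [25] + [17, 27] -> [17, 25, 27]
  Split: [27, 7, 27] -> [27] and [7, 27]
    Split: [7, 27] -> [7] and [27]
    Merge: [7] + [27] -> [7, 27]
  Merge: [27] + [7, 27] -> [7, 27, 27]
Merge: [17, 25, 27] + [7, 27, 27] -> [7, 17, 25, 27, 27, 27]

Final sorted array: [7, 17, 25, 27, 27, 27]

The merge sort proceeds by recursively splitting the array and merging sorted halves.
After all merges, the sorted array is [7, 17, 25, 27, 27, 27].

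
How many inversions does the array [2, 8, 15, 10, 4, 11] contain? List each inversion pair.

Finding inversions in [2, 8, 15, 10, 4, 11]:

(1, 4): arr[1]=8 > arr[4]=4
(2, 3): arr[2]=15 > arr[3]=10
(2, 4): arr[2]=15 > arr[4]=4
(2, 5): arr[2]=15 > arr[5]=11
(3, 4): arr[3]=10 > arr[4]=4

Total inversions: 5

The array has 5 inversion(s): (1,4), (2,3), (2,4), (2,5), (3,4). Each pair (i,j) satisfies i < j and arr[i] > arr[j].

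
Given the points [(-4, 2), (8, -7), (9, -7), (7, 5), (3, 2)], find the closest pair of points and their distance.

Computing all pairwise distances among 5 points:

d((-4, 2), (8, -7)) = 15.0
d((-4, 2), (9, -7)) = 15.8114
d((-4, 2), (7, 5)) = 11.4018
d((-4, 2), (3, 2)) = 7.0
d((8, -7), (9, -7)) = 1.0 <-- minimum
d((8, -7), (7, 5)) = 12.0416
d((8, -7), (3, 2)) = 10.2956
d((9, -7), (7, 5)) = 12.1655
d((9, -7), (3, 2)) = 10.8167
d((7, 5), (3, 2)) = 5.0

Closest pair: (8, -7) and (9, -7) with distance 1.0

The closest pair is (8, -7) and (9, -7) with Euclidean distance 1.0. For 5 points, brute-force pairwise comparison is shown above. For large n, the divide-and-conquer algorithm (sort by x, recurse on halves, check the dividing strip) achieves O(n log n).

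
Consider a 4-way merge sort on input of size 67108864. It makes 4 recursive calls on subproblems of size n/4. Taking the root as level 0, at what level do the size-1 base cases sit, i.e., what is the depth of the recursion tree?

For divide and conquer with division factor 4:

Problem sizes at each level:
Level 0: 67108864
Level 1: 16777216
Level 2: 4194304
Level 3: 1048576
Level 4: 262144
Level 5: 65536
Level 6: 16384
Level 7: 4096
Level 8: 1024
Level 9: 256
Level 10: 64
Level 11: 16
Level 12: 4
Level 13: 1

The root is level 0 and the size-1 base case is level 13 (the tree spans levels 0 through 13, i.e. 14 levels counting the root), so the depth is the number of divisions: log_4(67108864) = 13

The recursion tree depth is log_4(67108864) = 13. At each level, the problem size is divided by 4, so it takes 13 divisions to reduce to a base case of size 1. The algorithm makes 4 recursive calls at each level.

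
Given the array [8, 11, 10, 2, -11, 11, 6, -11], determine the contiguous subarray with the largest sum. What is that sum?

Using Kadane's algorithm on [8, 11, 10, 2, -11, 11, 6, -11]:

Scanning through the array:
Position 1 (value 11): max_ending_here = 19, max_so_far = 19
Position 2 (value 10): max_ending_here = 29, max_so_far = 29
Position 3 (value 2): max_ending_here = 31, max_so_far = 31
Position 4 (value -11): max_ending_here = 20, max_so_far = 31
Position 5 (value 11): max_ending_here = 31, max_so_far = 31
Position 6 (value 6): max_ending_here = 37, max_so_far = 37
Position 7 (value -11): max_ending_here = 26, max_so_far = 37

Maximum subarray: [8, 11, 10, 2, -11, 11, 6]
Maximum sum: 37

The maximum subarray is [8, 11, 10, 2, -11, 11, 6] with sum 37. This subarray runs from index 0 to index 6.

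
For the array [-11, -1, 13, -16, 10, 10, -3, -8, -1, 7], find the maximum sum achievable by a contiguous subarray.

Using Kadane's algorithm on [-11, -1, 13, -16, 10, 10, -3, -8, -1, 7]:

Scanning through the array:
Position 1 (value -1): max_ending_here = -1, max_so_far = -1
Position 2 (value 13): max_ending_here = 13, max_so_far = 13
Position 3 (value -16): max_ending_here = -3, max_so_far = 13
Position 4 (value 10): max_ending_here = 10, max_so_far = 13
Position 5 (value 10): max_ending_here = 20, max_so_far = 20
Position 6 (value -3): max_ending_here = 17, max_so_far = 20
Position 7 (value -8): max_ending_here = 9, max_so_far = 20
Position 8 (value -1): max_ending_here = 8, max_so_far = 20
Position 9 (value 7): max_ending_here = 15, max_so_far = 20

Maximum subarray: [10, 10]
Maximum sum: 20

The maximum subarray is [10, 10] with sum 20. This subarray runs from index 4 to index 5.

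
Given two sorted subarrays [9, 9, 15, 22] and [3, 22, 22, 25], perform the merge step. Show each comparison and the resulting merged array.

Merging process:

Compare 9 vs 3: take 3 from right. Merged: [3]
Compare 9 vs 22: take 9 from left. Merged: [3, 9]
Compare 9 vs 22: take 9 from left. Merged: [3, 9, 9]
Compare 15 vs 22: take 15 from left. Merged: [3, 9, 9, 15]
Compare 22 vs 22: take 22 from left. Merged: [3, 9, 9, 15, 22]
Append remaining from right: [22, 22, 25]. Merged: [3, 9, 9, 15, 22, 22, 22, 25]

Final merged array: [3, 9, 9, 15, 22, 22, 22, 25]
Total comparisons: 5

The merged array is [3, 9, 9, 15, 22, 22, 22, 25], requiring 5 comparisons. The merge step runs in O(n) time where n is the total number of elements.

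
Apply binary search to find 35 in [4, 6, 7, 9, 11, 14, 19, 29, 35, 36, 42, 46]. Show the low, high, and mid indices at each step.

Binary search for 35 in [4, 6, 7, 9, 11, 14, 19, 29, 35, 36, 42, 46]:

lo=0, hi=11, mid=5, arr[mid]=14 -> 14 < 35, search right half
lo=6, hi=11, mid=8, arr[mid]=35 -> Found target at index 8!

Binary search finds 35 at index 8 after 2 comparisons. The search repeatedly halves the search space by comparing with the middle element.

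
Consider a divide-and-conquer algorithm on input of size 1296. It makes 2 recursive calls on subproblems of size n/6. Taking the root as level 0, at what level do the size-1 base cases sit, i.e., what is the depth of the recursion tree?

For divide and conquer with division factor 6:

Problem sizes at each level:
Level 0: 1296
Level 1: 216
Level 2: 36
Level 3: 6
Level 4: 1

The root is level 0 and the size-1 base case is level 4 (the tree spans levels 0 through 4, i.e. 5 levels counting the root), so the depth is the number of divisions: log_6(1296) = 4

The recursion tree depth is log_6(1296) = 4. At each level, the problem size is divided by 6, so it takes 4 divisions to reduce to a base case of size 1. The algorithm makes 2 recursive calls at each level.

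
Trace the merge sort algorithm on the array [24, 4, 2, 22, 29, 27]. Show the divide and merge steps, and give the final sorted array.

Merge sort trace:

Split: [24, 4, 2, 22, 29, 27] -> [24, 4, 2] and [22, 29, 27]
  Split: [24, 4, 2] -> [24] and [4, 2]
    Split: [4, 2] -> [4] and [2]
    Merge: [4] + [2] -> [2, 4]
  Merge: [24] + [2, 4] -> [2, 4, 24]
  Split: [22, 29, 27] -> [22] and [29, 27]
    Split: [29, 27] -> [29] and [27]
    Merge: [29] + [27] -> [27, 29]
  Merge: [22] + [27, 29] -> [22, 27, 29]
Merge: [2, 4, 24] + [22, 27, 29] -> [2, 4, 22, 24, 27, 29]

Final sorted array: [2, 4, 22, 24, 27, 29]

The merge sort proceeds by recursively splitting the array and merging sorted halves.
After all merges, the sorted array is [2, 4, 22, 24, 27, 29].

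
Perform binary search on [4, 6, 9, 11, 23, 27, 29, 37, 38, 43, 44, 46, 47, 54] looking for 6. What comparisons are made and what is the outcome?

Binary search for 6 in [4, 6, 9, 11, 23, 27, 29, 37, 38, 43, 44, 46, 47, 54]:

lo=0, hi=13, mid=6, arr[mid]=29 -> 29 > 6, search left half
lo=0, hi=5, mid=2, arr[mid]=9 -> 9 > 6, search left half
lo=0, hi=1, mid=0, arr[mid]=4 -> 4 < 6, search right half
lo=1, hi=1, mid=1, arr[mid]=6 -> Found target at index 1!

Binary search finds 6 at index 1 after 4 comparisons. The search repeatedly halves the search space by comparing with the middle element.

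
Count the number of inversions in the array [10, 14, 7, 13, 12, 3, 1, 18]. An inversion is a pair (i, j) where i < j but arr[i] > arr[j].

Finding inversions in [10, 14, 7, 13, 12, 3, 1, 18]:

(0, 2): arr[0]=10 > arr[2]=7
(0, 5): arr[0]=10 > arr[5]=3
(0, 6): arr[0]=10 > arr[6]=1
(1, 2): arr[1]=14 > arr[2]=7
(1, 3): arr[1]=14 > arr[3]=13
(1, 4): arr[1]=14 > arr[4]=12
(1, 5): arr[1]=14 > arr[5]=3
(1, 6): arr[1]=14 > arr[6]=1
(2, 5): arr[2]=7 > arr[5]=3
(2, 6): arr[2]=7 > arr[6]=1
(3, 4): arr[3]=13 > arr[4]=12
(3, 5): arr[3]=13 > arr[5]=3
(3, 6): arr[3]=13 > arr[6]=1
(4, 5): arr[4]=12 > arr[5]=3
(4, 6): arr[4]=12 > arr[6]=1
(5, 6): arr[5]=3 > arr[6]=1

Total inversions: 16

The array has 16 inversion(s): (0,2), (0,5), (0,6), (1,2), (1,3), (1,4), (1,5), (1,6), (2,5), (2,6), (3,4), (3,5), (3,6), (4,5), (4,6), (5,6). Each pair (i,j) satisfies i < j and arr[i] > arr[j].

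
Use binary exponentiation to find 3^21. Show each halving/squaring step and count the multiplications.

Computing 3^21 by squaring (build up from 3^1; each line after the first costs one multiplication):

3^1 = 3
3^2 = (3^1)^2 = 3^2 = 9
3^4 = (3^2)^2 = 9^2 = 81
3^5 = 3 * 3^4 = 3 * 81 = 243
3^10 = (3^5)^2 = 243^2 = 59049
3^20 = (3^10)^2 = 59049^2 = 3486784401
3^21 = 3 * 3^20 = 3 * 3486784401 = 10460353203

Result: 10460353203
Multiplications needed: 6 (6 lines after 3^1)

3^21 = 10460353203. Using exponentiation by squaring, this requires 6 multiplications. The key idea: if the exponent is even, square the half-power; if odd, multiply by the base once.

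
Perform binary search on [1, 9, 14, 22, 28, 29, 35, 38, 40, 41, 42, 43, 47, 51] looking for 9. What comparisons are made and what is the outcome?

Binary search for 9 in [1, 9, 14, 22, 28, 29, 35, 38, 40, 41, 42, 43, 47, 51]:

lo=0, hi=13, mid=6, arr[mid]=35 -> 35 > 9, search left half
lo=0, hi=5, mid=2, arr[mid]=14 -> 14 > 9, search left half
lo=0, hi=1, mid=0, arr[mid]=1 -> 1 < 9, search right half
lo=1, hi=1, mid=1, arr[mid]=9 -> Found target at index 1!

Binary search finds 9 at index 1 after 4 comparisons. The search repeatedly halves the search space by comparing with the middle element.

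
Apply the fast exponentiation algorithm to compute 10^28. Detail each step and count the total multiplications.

Computing 10^28 by squaring (build up from 10^1; each line after the first costs one multiplication):

10^1 = 10
10^2 = (10^1)^2 = 10^2 = 100
10^3 = 10 * 10^2 = 10 * 100 = 1000
10^6 = (10^3)^2 = 1000^2 = 1000000
10^7 = 10 * 10^6 = 10 * 1000000 = 10000000
10^14 = (10^7)^2 = 10000000^2 = 100000000000000
10^28 = (10^14)^2 = 100000000000000^2 = 10000000000000000000000000000

Result: 10000000000000000000000000000
Multiplications needed: 6 (6 lines after 10^1)

10^28 = 10000000000000000000000000000. Using exponentiation by squaring, this requires 6 multiplications. The key idea: if the exponent is even, square the half-power; if odd, multiply by the base once.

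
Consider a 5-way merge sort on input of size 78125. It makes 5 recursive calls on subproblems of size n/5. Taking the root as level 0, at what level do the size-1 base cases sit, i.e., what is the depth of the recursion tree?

For divide and conquer with division factor 5:

Problem sizes at each level:
Level 0: 78125
Level 1: 15625
Level 2: 3125
Level 3: 625
Level 4: 125
Level 5: 25
Level 6: 5
Level 7: 1

The root is level 0 and the size-1 base case is level 7 (the tree spans levels 0 through 7, i.e. 8 levels counting the root), so the depth is the number of divisions: log_5(78125) = 7

The recursion tree depth is log_5(78125) = 7. At each level, the problem size is divided by 5, so it takes 7 divisions to reduce to a base case of size 1. The algorithm makes 5 recursive calls at each level.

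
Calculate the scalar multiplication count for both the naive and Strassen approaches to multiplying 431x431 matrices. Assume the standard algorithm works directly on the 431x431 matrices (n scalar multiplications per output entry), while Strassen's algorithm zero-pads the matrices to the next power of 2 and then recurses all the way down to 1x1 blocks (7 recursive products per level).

Matrix multiplication for 431x431 matrices:

Strassen's algorithm requires power-of-2 dimensions. Pad 431x431 to 512x512 (next power of 2).

Standard algorithm: 431^3 = 80062991 multiplications
Strassen's algorithm: 7^(log2(512)) = 7^9 = 40353607 multiplications
Savings: 80062991 - 40353607 = 39709384 multiplications

Standard: 80062991 multiplications (431^3). Strassen: 40353607 multiplications (7^9, after padding to 512x512). Strassen reduces 8 recursive multiplications to 7 at each level.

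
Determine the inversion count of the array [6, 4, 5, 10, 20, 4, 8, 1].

Finding inversions in [6, 4, 5, 10, 20, 4, 8, 1]:

(0, 1): arr[0]=6 > arr[1]=4
(0, 2): arr[0]=6 > arr[2]=5
(0, 5): arr[0]=6 > arr[5]=4
(0, 7): arr[0]=6 > arr[7]=1
(1, 7): arr[1]=4 > arr[7]=1
(2, 5): arr[2]=5 > arr[5]=4
(2, 7): arr[2]=5 > arr[7]=1
(3, 5): arr[3]=10 > arr[5]=4
(3, 6): arr[3]=10 > arr[6]=8
(3, 7): arr[3]=10 > arr[7]=1
(4, 5): arr[4]=20 > arr[5]=4
(4, 6): arr[4]=20 > arr[6]=8
(4, 7): arr[4]=20 > arr[7]=1
(5, 7): arr[5]=4 > arr[7]=1
(6, 7): arr[6]=8 > arr[7]=1

Total inversions: 15

The array has 15 inversion(s): (0,1), (0,2), (0,5), (0,7), (1,7), (2,5), (2,7), (3,5), (3,6), (3,7), (4,5), (4,6), (4,7), (5,7), (6,7). Each pair (i,j) satisfies i < j and arr[i] > arr[j].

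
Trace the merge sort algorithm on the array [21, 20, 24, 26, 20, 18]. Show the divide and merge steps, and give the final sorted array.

Merge sort trace:

Split: [21, 20, 24, 26, 20, 18] -> [21, 20, 24] and [26, 20, 18]
  Split: [21, 20, 24] -> [21] and [20, 24]
    Split: [20, 24] -> [20] and [24]
    Merge: [20] + [24] -> [20, 24]
  Merge: [21] + [20, 24] -> [20, 21, 24]
  Split: [26, 20, 18] -> [26] and [20, 18]
    Split: [20, 18] -> [20] and [18]
    Merge: [20] + [18] -> [18, 20]
  Merge: [26] + [18, 20] -> [18, 20, 26]
Merge: [20, 21, 24] + [18, 20, 26] -> [18, 20, 20, 21, 24, 26]

Final sorted array: [18, 20, 20, 21, 24, 26]

The merge sort proceeds by recursively splitting the array and merging sorted halves.
After all merges, the sorted array is [18, 20, 20, 21, 24, 26].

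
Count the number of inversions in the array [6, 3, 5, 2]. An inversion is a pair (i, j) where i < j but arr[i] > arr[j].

Finding inversions in [6, 3, 5, 2]:

(0, 1): arr[0]=6 > arr[1]=3
(0, 2): arr[0]=6 > arr[2]=5
(0, 3): arr[0]=6 > arr[3]=2
(1, 3): arr[1]=3 > arr[3]=2
(2, 3): arr[2]=5 > arr[3]=2

Total inversions: 5

The array has 5 inversion(s): (0,1), (0,2), (0,3), (1,3), (2,3). Each pair (i,j) satisfies i < j and arr[i] > arr[j].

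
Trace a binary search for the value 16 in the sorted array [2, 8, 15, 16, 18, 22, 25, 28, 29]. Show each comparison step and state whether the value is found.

Binary search for 16 in [2, 8, 15, 16, 18, 22, 25, 28, 29]:

lo=0, hi=8, mid=4, arr[mid]=18 -> 18 > 16, search left half
lo=0, hi=3, mid=1, arr[mid]=8 -> 8 < 16, search right half
lo=2, hi=3, mid=2, arr[mid]=15 -> 15 < 16, search right half
lo=3, hi=3, mid=3, arr[mid]=16 -> Found target at index 3!

Binary search finds 16 at index 3 after 4 comparisons. The search repeatedly halves the search space by comparing with the middle element.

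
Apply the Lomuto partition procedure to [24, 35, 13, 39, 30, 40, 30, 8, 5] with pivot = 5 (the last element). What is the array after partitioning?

Lomuto partition with pivot = 5:

Initial array: [24, 35, 13, 39, 30, 40, 30, 8, 5]

arr[0]=24 > 5: no swap
arr[1]=35 > 5: no swap
arr[2]=13 > 5: no swap
arr[3]=39 > 5: no swap
arr[4]=30 > 5: no swap
arr[5]=40 > 5: no swap
arr[6]=30 > 5: no swap
arr[7]=8 > 5: no swap

Place pivot at position 0: [5, 35, 13, 39, 30, 40, 30, 8, 24]
Pivot position: 0

After partitioning with pivot 5, the array becomes [5, 35, 13, 39, 30, 40, 30, 8, 24]. The pivot is placed at index 0. All elements to the left of the pivot are <= 5, and all elements to the right are > 5.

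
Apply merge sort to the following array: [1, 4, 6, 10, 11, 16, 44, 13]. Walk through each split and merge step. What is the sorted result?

Merge sort trace:

Split: [1, 4, 6, 10, 11, 16, 44, 13] -> [1, 4, 6, 10] and [11, 16, 44, 13]
  Split: [1, 4, 6, 10] -> [1, 4] and [6, 10]
    Split: [1, 4] -> [1] and [4]
    Merge: [1] + [4] -> [1, 4]
    Split: [6, 10] -> [6] and [10]
    Merge: [6] + [10] -> [6, 10]
  Merge: [1, 4] + [6, 10] -> [1, 4, 6, 10]
  Split: [11, 16, 44, 13] -> [11, 16] and [44, 13]
    Split: [11, 16] -> [11] and [16]
    Merge: [11] + [16] -> [11, 16]
    Split: [44, 13] -> [44] and [13]
    Merge: [44] + [13] -> [13, 44]
  Merge: [11, 16] + [13, 44] -> [11, 13, 16, 44]
Merge: [1, 4, 6, 10] + [11, 13, 16, 44] -> [1, 4, 6, 10, 11, 13, 16, 44]

Final sorted array: [1, 4, 6, 10, 11, 13, 16, 44]

The merge sort proceeds by recursively splitting the array and merging sorted halves.
After all merges, the sorted array is [1, 4, 6, 10, 11, 13, 16, 44].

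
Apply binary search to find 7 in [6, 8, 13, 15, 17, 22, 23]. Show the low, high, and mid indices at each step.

Binary search for 7 in [6, 8, 13, 15, 17, 22, 23]:

lo=0, hi=6, mid=3, arr[mid]=15 -> 15 > 7, search left half
lo=0, hi=2, mid=1, arr[mid]=8 -> 8 > 7, search left half
lo=0, hi=0, mid=0, arr[mid]=6 -> 6 < 7, search right half
lo=1 > hi=0, target 7 not found

Binary search determines that 7 is not in the array after 3 comparisons. The search space was exhausted without finding the target.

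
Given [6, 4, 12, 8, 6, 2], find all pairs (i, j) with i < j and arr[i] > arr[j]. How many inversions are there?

Finding inversions in [6, 4, 12, 8, 6, 2]:

(0, 1): arr[0]=6 > arr[1]=4
(0, 5): arr[0]=6 > arr[5]=2
(1, 5): arr[1]=4 > arr[5]=2
(2, 3): arr[2]=12 > arr[3]=8
(2, 4): arr[2]=12 > arr[4]=6
(2, 5): arr[2]=12 > arr[5]=2
(3, 4): arr[3]=8 > arr[4]=6
(3, 5): arr[3]=8 > arr[5]=2
(4, 5): arr[4]=6 > arr[5]=2

Total inversions: 9

The array has 9 inversion(s): (0,1), (0,5), (1,5), (2,3), (2,4), (2,5), (3,4), (3,5), (4,5). Each pair (i,j) satisfies i < j and arr[i] > arr[j].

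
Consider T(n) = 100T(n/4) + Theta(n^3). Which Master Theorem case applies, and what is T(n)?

Master Theorem for T(n) = 100T(n/4) + O(n^3):

a = 100, b = 4, c = 3
log_b(a) = log_4(100) = 3.3219

Case 1: c = 3 < log_4(100) = 3.3219
T(n) = O(n^(log_4 100))

For T(n) = 100T(n/4) + O(n^3): log_4(100) = 3.3219. This is Case 1 of the Master Theorem (c < log_b(a), work dominated by leaves), giving O(n^(log_4 100)).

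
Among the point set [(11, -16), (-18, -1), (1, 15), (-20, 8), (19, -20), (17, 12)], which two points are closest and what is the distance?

Computing all pairwise distances among 6 points:

d((11, -16), (-18, -1)) = 32.6497
d((11, -16), (1, 15)) = 32.573
d((11, -16), (-20, 8)) = 39.2046
d((11, -16), (19, -20)) = 8.9443 <-- minimum
d((11, -16), (17, 12)) = 28.6356
d((-18, -1), (1, 15)) = 24.8395
d((-18, -1), (-20, 8)) = 9.2195
d((-18, -1), (19, -20)) = 41.5933
d((-18, -1), (17, 12)) = 37.3363
d((1, 15), (-20, 8)) = 22.1359
d((1, 15), (19, -20)) = 39.3573
d((1, 15), (17, 12)) = 16.2788
d((-20, 8), (19, -20)) = 48.0104
d((-20, 8), (17, 12)) = 37.2156
d((19, -20), (17, 12)) = 32.0624

Closest pair: (11, -16) and (19, -20) with distance 8.9443

The closest pair is (11, -16) and (19, -20) with Euclidean distance 8.9443. For 6 points, brute-force pairwise comparison is shown above. For large n, the divide-and-conquer algorithm (sort by x, recurse on halves, check the dividing strip) achieves O(n log n).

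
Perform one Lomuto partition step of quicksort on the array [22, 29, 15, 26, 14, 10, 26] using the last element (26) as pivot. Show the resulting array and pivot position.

Lomuto partition with pivot = 26:

Initial array: [22, 29, 15, 26, 14, 10, 26]

arr[0]=22 <= 26: swap with position 0, array becomes [22, 29, 15, 26, 14, 10, 26]
arr[1]=29 > 26: no swap
arr[2]=15 <= 26: swap with position 1, array becomes [22, 15, 29, 26, 14, 10, 26]
arr[3]=26 <= 26: swap with position 2, array becomes [22, 15, 26, 29, 14, 10, 26]
arr[4]=14 <= 26: swap with position 3, array becomes [22, 15, 26, 14, 29, 10, 26]
arr[5]=10 <= 26: swap with position 4, array becomes [22, 15, 26, 14, 10, 29, 26]

Place pivot at position 5: [22, 15, 26, 14, 10, 26, 29]
Pivot position: 5

After partitioning with pivot 26, the array becomes [22, 15, 26, 14, 10, 26, 29]. The pivot is placed at index 5. All elements to the left of the pivot are <= 26, and all elements to the right are > 26.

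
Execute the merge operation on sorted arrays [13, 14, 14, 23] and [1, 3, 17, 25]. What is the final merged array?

Merging process:

Compare 13 vs 1: take 1 from right. Merged: [1]
Compare 13 vs 3: take 3 from right. Merged: [1, 3]
Compare 13 vs 17: take 13 from left. Merged: [1, 3, 13]
Compare 14 vs 17: take 14 from left. Merged: [1, 3, 13, 14]
Compare 14 vs 17: take 14 from left. Merged: [1, 3, 13, 14, 14]
Compare 23 vs 17: take 17 from right. Merged: [1, 3, 13, 14, 14, 17]
Compare 23 vs 25: take 23 from left. Merged: [1, 3, 13, 14, 14, 17, 23]
Append remaining from right: [25]. Merged: [1, 3, 13, 14, 14, 17, 23, 25]

Final merged array: [1, 3, 13, 14, 14, 17, 23, 25]
Total comparisons: 7

The merged array is [1, 3, 13, 14, 14, 17, 23, 25], requiring 7 comparisons. The merge step runs in O(n) time where n is the total number of elements.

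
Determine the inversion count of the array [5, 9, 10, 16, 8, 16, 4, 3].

Finding inversions in [5, 9, 10, 16, 8, 16, 4, 3]:

(0, 6): arr[0]=5 > arr[6]=4
(0, 7): arr[0]=5 > arr[7]=3
(1, 4): arr[1]=9 > arr[4]=8
(1, 6): arr[1]=9 > arr[6]=4
(1, 7): arr[1]=9 > arr[7]=3
(2, 4): arr[2]=10 > arr[4]=8
(2, 6): arr[2]=10 > arr[6]=4
(2, 7): arr[2]=10 > arr[7]=3
(3, 4): arr[3]=16 > arr[4]=8
(3, 6): arr[3]=16 > arr[6]=4
(3, 7): arr[3]=16 > arr[7]=3
(4, 6): arr[4]=8 > arr[6]=4
(4, 7): arr[4]=8 > arr[7]=3
(5, 6): arr[5]=16 > arr[6]=4
(5, 7): arr[5]=16 > arr[7]=3
(6, 7): arr[6]=4 > arr[7]=3

Total inversions: 16

The array has 16 inversion(s): (0,6), (0,7), (1,4), (1,6), (1,7), (2,4), (2,6), (2,7), (3,4), (3,6), (3,7), (4,6), (4,7), (5,6), (5,7), (6,7). Each pair (i,j) satisfies i < j and arr[i] > arr[j].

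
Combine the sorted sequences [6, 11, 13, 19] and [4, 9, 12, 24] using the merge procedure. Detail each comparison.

Merging process:

Compare 6 vs 4: take 4 from right. Merged: [4]
Compare 6 vs 9: take 6 from left. Merged: [4, 6]
Compare 11 vs 9: take 9 from right. Merged: [4, 6, 9]
Compare 11 vs 12: take 11 from left. Merged: [4, 6, 9, 11]
Compare 13 vs 12: take 12 from right. Merged: [4, 6, 9, 11, 12]
Compare 13 vs 24: take 13 from left. Merged: [4, 6, 9, 11, 12, 13]
Compare 19 vs 24: take 19 from left. Merged: [4, 6, 9, 11, 12, 13, 19]
Append remaining from right: [24]. Merged: [4, 6, 9, 11, 12, 13, 19, 24]

Final merged array: [4, 6, 9, 11, 12, 13, 19, 24]
Total comparisons: 7

The merged array is [4, 6, 9, 11, 12, 13, 19, 24], requiring 7 comparisons. The merge step runs in O(n) time where n is the total number of elements.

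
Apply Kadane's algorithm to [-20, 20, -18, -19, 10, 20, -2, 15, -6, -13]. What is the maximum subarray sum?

Using Kadane's algorithm on [-20, 20, -18, -19, 10, 20, -2, 15, -6, -13]:

Scanning through the array:
Position 1 (value 20): max_ending_here = 20, max_so_far = 20
Position 2 (value -18): max_ending_here = 2, max_so_far = 20
Position 3 (value -19): max_ending_here = -17, max_so_far = 20
Position 4 (value 10): max_ending_here = 10, max_so_far = 20
Position 5 (value 20): max_ending_here = 30, max_so_far = 30
Position 6 (value -2): max_ending_here = 28, max_so_far = 30
Position 7 (value 15): max_ending_here = 43, max_so_far = 43
Position 8 (value -6): max_ending_here = 37, max_so_far = 43
Position 9 (value -13): max_ending_here = 24, max_so_far = 43

Maximum subarray: [10, 20, -2, 15]
Maximum sum: 43

The maximum subarray is [10, 20, -2, 15] with sum 43. This subarray runs from index 4 to index 7.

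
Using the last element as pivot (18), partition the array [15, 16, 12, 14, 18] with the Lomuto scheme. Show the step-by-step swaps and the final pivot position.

Lomuto partition with pivot = 18:

Initial array: [15, 16, 12, 14, 18]

arr[0]=15 <= 18: swap with position 0, array becomes [15, 16, 12, 14, 18]
arr[1]=16 <= 18: swap with position 1, array becomes [15, 16, 12, 14, 18]
arr[2]=12 <= 18: swap with position 2, array becomes [15, 16, 12, 14, 18]
arr[3]=14 <= 18: swap with position 3, array becomes [15, 16, 12, 14, 18]

Place pivot at position 4: [15, 16, 12, 14, 18]
Pivot position: 4

After partitioning with pivot 18, the array becomes [15, 16, 12, 14, 18]. The pivot is placed at index 4. All elements to the left of the pivot are <= 18, and all elements to the right are > 18.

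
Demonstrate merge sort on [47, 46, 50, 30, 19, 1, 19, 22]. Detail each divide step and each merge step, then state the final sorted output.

Merge sort trace:

Split: [47, 46, 50, 30, 19, 1, 19, 22] -> [47, 46, 50, 30] and [19, 1, 19, 22]
  Split: [47, 46, 50, 30] -> [47, 46] and [50, 30]
    Split: [47, 46] -> [47] and [46]
    Merge: [47] + [46] -> [46, 47]
    Split: [50, 30] -> [50] and [30]
    Merge: [50] + [30] -> [30, 50]
  Merge: [46, 47] + [30, 50] -> [30, 46, 47, 50]
  Split: [19, 1, 19, 22] -> [19, 1] and [19, 22]
    Split: [19, 1] -> [19] and [1]
    Merge: [19] + [1] -> [1, 19]
    Split: [19, 22] -> [19] and [22]
    Merge: [19] + [22] -> [19, 22]
  Merge: [1, 19] + [19, 22] -> [1, 19, 19, 22]
Merge: [30, 46, 47, 50] + [1, 19, 19, 22] -> [1, 19, 19, 22, 30, 46, 47, 50]

Final sorted array: [1, 19, 19, 22, 30, 46, 47, 50]

The merge sort proceeds by recursively splitting the array and merging sorted halves.
After all merges, the sorted array is [1, 19, 19, 22, 30, 46, 47, 50].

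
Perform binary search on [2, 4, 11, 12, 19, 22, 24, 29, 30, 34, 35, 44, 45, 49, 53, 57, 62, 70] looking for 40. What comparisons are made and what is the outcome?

Binary search for 40 in [2, 4, 11, 12, 19, 22, 24, 29, 30, 34, 35, 44, 45, 49, 53, 57, 62, 70]:

lo=0, hi=17, mid=8, arr[mid]=30 -> 30 < 40, search right half
lo=9, hi=17, mid=13, arr[mid]=49 -> 49 > 40, search left half
lo=9, hi=12, mid=10, arr[mid]=35 -> 35 < 40, search right half
lo=11, hi=12, mid=11, arr[mid]=44 -> 44 > 40, search left half
lo=11 > hi=10, target 40 not found

Binary search determines that 40 is not in the array after 4 comparisons. The search space was exhausted without finding the target.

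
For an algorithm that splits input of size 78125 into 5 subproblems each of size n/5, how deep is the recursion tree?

For divide and conquer with division factor 5:

Problem sizes at each level:
Level 0: 78125
Level 1: 15625
Level 2: 3125
Level 3: 625
Level 4: 125
Level 5: 25
Level 6: 5
Level 7: 1

The root is level 0 and the size-1 base case is level 7 (the tree spans levels 0 through 7, i.e. 8 levels counting the root), so the depth is the number of divisions: log_5(78125) = 7

The recursion tree depth is log_5(78125) = 7. At each level, the problem size is divided by 5, so it takes 7 divisions to reduce to a base case of size 1. The algorithm makes 5 recursive calls at each level.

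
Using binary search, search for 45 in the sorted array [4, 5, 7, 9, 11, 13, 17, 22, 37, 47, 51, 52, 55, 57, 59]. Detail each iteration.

Binary search for 45 in [4, 5, 7, 9, 11, 13, 17, 22, 37, 47, 51, 52, 55, 57, 59]:

lo=0, hi=14, mid=7, arr[mid]=22 -> 22 < 45, search right half
lo=8, hi=14, mid=11, arr[mid]=52 -> 52 > 45, search left half
lo=8, hi=10, mid=9, arr[mid]=47 -> 47 > 45, search left half
lo=8, hi=8, mid=8, arr[mid]=37 -> 37 < 45, search right half
lo=9 > hi=8, target 45 not found

Binary search determines that 45 is not in the array after 4 comparisons. The search space was exhausted without finding the target.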